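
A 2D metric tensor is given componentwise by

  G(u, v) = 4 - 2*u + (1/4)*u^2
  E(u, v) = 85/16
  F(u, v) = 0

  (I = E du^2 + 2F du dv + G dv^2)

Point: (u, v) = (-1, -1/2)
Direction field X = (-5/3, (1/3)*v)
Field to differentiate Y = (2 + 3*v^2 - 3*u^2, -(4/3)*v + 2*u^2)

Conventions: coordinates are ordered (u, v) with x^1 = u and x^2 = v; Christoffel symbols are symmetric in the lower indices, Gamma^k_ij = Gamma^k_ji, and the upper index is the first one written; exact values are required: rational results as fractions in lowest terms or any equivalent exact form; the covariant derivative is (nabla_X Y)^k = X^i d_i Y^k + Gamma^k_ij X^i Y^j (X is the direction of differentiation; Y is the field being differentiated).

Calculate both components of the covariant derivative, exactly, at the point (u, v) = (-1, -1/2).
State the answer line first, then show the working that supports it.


Answer: (nabla_X Y)^u = -2939/306, (nabla_X Y)^v = 2797/360

E = 85/16, F = 0, G = 25/4 at the point
E_u = 0, E_v = 0, F_u = 0, F_v = 0, G_u = -5/2, G_v = 0
EG - F^2 = 2125/64;  g^inv = (64/2125) * [[25/4, 0], [0, 85/16]]
first-kind symbols [ij,l] = (1/2)(d_i g_jl + d_j g_il - d_l g_ij): [uu,u] = E_u/2 = 0, [uu,v] = F_u - E_v/2 = 0, [uv,u] = E_v/2 = 0, [uv,v] = G_u/2 = -5/4, [vv,u] = F_v - G_u/2 = 5/4, [vv,v] = G_v/2 = 0
Gamma^u_ij = (G*[ij,u] - F*[ij,v])/(EG - F^2), Gamma^v_ij = (E*[ij,v] - F*[ij,u])/(EG - F^2)
Gamma_uuu = 0, Gamma_uuv = 0, Gamma_uvv = 4/17, Gamma_vuu = 0, Gamma_vuv = -1/5, Gamma_vvv = 0
X = (-5/3, -1/6), Y = (-1/4, 8/3) at the point


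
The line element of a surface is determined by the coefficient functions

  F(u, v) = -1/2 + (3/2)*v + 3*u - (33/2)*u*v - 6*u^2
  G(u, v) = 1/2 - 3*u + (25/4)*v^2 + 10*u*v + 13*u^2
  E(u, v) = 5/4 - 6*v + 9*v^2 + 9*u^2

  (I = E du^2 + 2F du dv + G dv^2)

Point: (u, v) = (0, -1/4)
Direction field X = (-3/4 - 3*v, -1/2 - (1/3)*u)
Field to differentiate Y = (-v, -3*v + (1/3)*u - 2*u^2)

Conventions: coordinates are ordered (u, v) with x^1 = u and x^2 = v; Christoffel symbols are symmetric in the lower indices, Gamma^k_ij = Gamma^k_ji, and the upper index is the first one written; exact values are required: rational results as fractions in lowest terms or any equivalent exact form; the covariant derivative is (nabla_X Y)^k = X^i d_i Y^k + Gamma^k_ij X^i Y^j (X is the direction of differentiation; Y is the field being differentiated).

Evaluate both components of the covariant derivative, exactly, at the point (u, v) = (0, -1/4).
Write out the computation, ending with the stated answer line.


E = 53/16, F = -7/8, G = 57/64 at the point
E_u = 0, E_v = -21/2, F_u = 57/8, F_v = 3/2, G_u = -11/2, G_v = -25/8
EG - F^2 = 2237/1024;  g^inv = (1024/2237) * [[57/64, 7/8], [7/8, 53/16]]
first-kind symbols [ij,l] = (1/2)(d_i g_jl + d_j g_il - d_l g_ij): [uu,u] = E_u/2 = 0, [uu,v] = F_u - E_v/2 = 99/8, [uv,u] = E_v/2 = -21/4, [uv,v] = G_u/2 = -11/4, [vv,u] = F_v - G_u/2 = 17/4, [vv,v] = G_v/2 = -25/16
Gamma^u_ij = (G*[ij,u] - F*[ij,v])/(EG - F^2), Gamma^v_ij = (E*[ij,v] - F*[ij,u])/(EG - F^2)
Gamma_uuu = 11088/2237, Gamma_uuv = -7252/2237, Gamma_uvv = 2476/2237, Gamma_vuu = 41976/2237, Gamma_vuv = -14032/2237, Gamma_vvv = -1492/2237
X = (0, -1/2), Y = (1/4, 3/4) at the point

Answer: (nabla_X Y)^u = 2193/4474, (nabla_X Y)^v = 5669/2237


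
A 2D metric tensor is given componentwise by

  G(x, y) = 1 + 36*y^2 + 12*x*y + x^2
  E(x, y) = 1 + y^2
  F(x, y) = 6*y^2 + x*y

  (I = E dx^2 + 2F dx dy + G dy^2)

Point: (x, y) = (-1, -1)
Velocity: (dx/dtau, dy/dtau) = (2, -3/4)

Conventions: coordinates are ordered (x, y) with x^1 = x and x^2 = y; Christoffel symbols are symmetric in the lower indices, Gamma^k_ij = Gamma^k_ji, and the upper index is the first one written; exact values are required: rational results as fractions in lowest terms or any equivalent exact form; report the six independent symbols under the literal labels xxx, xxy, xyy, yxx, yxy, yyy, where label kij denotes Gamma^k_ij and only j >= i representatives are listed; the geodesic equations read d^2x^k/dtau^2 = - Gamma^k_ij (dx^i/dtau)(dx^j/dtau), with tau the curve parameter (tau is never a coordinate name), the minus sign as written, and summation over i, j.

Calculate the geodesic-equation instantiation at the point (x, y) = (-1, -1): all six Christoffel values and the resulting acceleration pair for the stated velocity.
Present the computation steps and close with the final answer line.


E = 2, F = 7, G = 50 at the point
E_x = 0, E_y = -2, F_x = -1, F_y = -13, G_x = -14, G_y = -84
EG - F^2 = 51;  g^inv = (1/51) * [[50, -7], [-7, 2]]
first-kind symbols [ij,l] = (1/2)(d_i g_jl + d_j g_il - d_l g_ij): [xx,x] = E_x/2 = 0, [xx,y] = F_x - E_y/2 = 0, [xy,x] = E_y/2 = -1, [xy,y] = G_x/2 = -7, [yy,x] = F_y - G_x/2 = -6, [yy,y] = G_y/2 = -42
Gamma^x_ij = (G*[ij,x] - F*[ij,y])/(EG - F^2), Gamma^y_ij = (E*[ij,y] - F*[ij,x])/(EG - F^2)
Gamma_xxx = 0, Gamma_xxy = -1/51, Gamma_xyy = -2/17, Gamma_yxx = 0, Gamma_yxy = -7/51, Gamma_yyy = -14/17
d^2x/dtau^2 = -(Gamma_xxx*(2)^2 + 2*Gamma_xxy*(2)*(-3/4) + Gamma_xyy*(-3/4)^2) = 1/136
d^2y/dtau^2 = -(Gamma_yxx*(2)^2 + 2*Gamma_yxy*(2)*(-3/4) + Gamma_yyy*(-3/4)^2) = 7/136

Answer: Gamma_xxx = 0, Gamma_xxy = -1/51, Gamma_xyy = -2/17, Gamma_yxx = 0, Gamma_yxy = -7/51, Gamma_yyy = -14/17; accelerations (d^2x/dtau^2, d^2y/dtau^2) = (1/136, 7/136)


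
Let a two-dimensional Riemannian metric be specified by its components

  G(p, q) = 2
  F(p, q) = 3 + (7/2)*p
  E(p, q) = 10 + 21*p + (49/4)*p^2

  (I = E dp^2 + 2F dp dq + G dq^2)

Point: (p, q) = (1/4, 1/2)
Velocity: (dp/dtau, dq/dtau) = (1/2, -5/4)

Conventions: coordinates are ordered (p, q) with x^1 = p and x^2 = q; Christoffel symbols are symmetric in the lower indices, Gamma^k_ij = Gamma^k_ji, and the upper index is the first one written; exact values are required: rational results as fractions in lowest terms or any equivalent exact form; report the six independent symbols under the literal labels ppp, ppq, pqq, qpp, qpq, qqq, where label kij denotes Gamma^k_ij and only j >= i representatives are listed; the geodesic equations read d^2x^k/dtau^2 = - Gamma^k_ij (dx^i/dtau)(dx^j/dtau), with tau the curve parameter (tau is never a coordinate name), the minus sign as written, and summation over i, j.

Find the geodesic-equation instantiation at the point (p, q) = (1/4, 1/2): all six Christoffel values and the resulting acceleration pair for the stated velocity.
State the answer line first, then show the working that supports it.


Answer: Gamma_ppp = 868/1089, Gamma_ppq = 0, Gamma_pqq = 0, Gamma_qpp = 224/1089, Gamma_qpq = 0, Gamma_qqq = 0; accelerations (d^2p/dtau^2, d^2q/dtau^2) = (-217/1089, -56/1089)

E = 1025/64, F = 31/8, G = 2 at the point
E_p = 217/8, E_q = 0, F_p = 7/2, F_q = 0, G_p = 0, G_q = 0
EG - F^2 = 1089/64;  g^inv = (64/1089) * [[2, -31/8], [-31/8, 1025/64]]
first-kind symbols [ij,l] = (1/2)(d_i g_jl + d_j g_il - d_l g_ij): [pp,p] = E_p/2 = 217/16, [pp,q] = F_p - E_q/2 = 7/2, [pq,p] = E_q/2 = 0, [pq,q] = G_p/2 = 0, [qq,p] = F_q - G_p/2 = 0, [qq,q] = G_q/2 = 0
Gamma^p_ij = (G*[ij,p] - F*[ij,q])/(EG - F^2), Gamma^q_ij = (E*[ij,q] - F*[ij,p])/(EG - F^2)
Gamma_ppp = 868/1089, Gamma_ppq = 0, Gamma_pqq = 0, Gamma_qpp = 224/1089, Gamma_qpq = 0, Gamma_qqq = 0
d^2p/dtau^2 = -(Gamma_ppp*(1/2)^2 + 2*Gamma_ppq*(1/2)*(-5/4) + Gamma_pqq*(-5/4)^2) = -217/1089
d^2q/dtau^2 = -(Gamma_qpp*(1/2)^2 + 2*Gamma_qpq*(1/2)*(-5/4) + Gamma_qqq*(-5/4)^2) = -56/1089


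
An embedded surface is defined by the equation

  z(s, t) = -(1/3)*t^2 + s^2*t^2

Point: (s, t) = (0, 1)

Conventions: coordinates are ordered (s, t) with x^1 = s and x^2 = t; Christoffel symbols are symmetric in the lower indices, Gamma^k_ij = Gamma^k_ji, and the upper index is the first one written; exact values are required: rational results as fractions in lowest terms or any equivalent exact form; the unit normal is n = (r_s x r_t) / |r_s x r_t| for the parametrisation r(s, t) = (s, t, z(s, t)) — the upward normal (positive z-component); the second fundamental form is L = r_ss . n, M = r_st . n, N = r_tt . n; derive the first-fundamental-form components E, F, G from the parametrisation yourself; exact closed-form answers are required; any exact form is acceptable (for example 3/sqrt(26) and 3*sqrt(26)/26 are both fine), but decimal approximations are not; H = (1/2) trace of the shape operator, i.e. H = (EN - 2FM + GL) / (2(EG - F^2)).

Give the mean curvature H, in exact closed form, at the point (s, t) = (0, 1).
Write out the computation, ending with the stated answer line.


z_s = 0, z_t = -2/3, z_ss = 2, z_st = 0, z_tt = -2/3
E = 1, F = 0, G = 13/9; answer radicand W^2 = 13/9
unnormalised second-form numerators: l = 2, m = 0, n = -2/3; L = l/sqrt(13/9), and similarly M = m/sqrt(W^2), N = n/sqrt(W^2)
H = (E*n - 2*F*m + G*l) / (2*(EG - F^2)*sqrt(W^2)); E*n - 2*F*m + G*l = 20/9, EG - F^2 = 13/9, so H = (10/13)/sqrt(13/9)

Answer: H = 30*sqrt(13)/169


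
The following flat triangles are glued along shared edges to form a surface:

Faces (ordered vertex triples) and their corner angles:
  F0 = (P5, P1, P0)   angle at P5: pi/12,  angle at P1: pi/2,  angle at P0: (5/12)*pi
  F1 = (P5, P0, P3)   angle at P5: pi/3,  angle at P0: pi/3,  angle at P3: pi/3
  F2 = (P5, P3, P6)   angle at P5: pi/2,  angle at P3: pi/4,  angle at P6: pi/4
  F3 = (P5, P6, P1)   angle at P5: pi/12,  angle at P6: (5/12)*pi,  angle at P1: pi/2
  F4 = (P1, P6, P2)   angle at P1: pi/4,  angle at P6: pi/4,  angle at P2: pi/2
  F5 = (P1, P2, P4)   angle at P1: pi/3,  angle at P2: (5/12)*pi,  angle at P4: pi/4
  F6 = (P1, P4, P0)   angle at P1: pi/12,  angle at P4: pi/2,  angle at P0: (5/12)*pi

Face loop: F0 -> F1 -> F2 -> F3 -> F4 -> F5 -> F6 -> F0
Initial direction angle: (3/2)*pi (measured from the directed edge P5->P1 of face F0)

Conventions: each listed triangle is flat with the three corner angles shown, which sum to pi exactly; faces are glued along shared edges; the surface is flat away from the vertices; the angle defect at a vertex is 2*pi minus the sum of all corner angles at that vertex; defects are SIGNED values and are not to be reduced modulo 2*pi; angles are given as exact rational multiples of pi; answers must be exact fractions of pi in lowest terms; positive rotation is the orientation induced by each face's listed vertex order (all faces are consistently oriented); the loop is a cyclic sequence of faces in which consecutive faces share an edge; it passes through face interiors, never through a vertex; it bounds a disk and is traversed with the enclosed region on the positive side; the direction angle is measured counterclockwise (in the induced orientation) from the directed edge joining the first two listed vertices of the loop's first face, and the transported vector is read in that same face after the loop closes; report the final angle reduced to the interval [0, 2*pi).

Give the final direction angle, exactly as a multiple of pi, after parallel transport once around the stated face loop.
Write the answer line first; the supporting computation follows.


Answer: final direction angle = (5/6)*pi

enclosed vertex P1: corner angles sum to (5/3)*pi, defect = 2*pi - (5/3)*pi = pi/3
enclosed vertex P5: corner angles sum to pi, defect = 2*pi - pi = pi
holonomy = initial angle + sum of enclosed defects (mod 2*pi), positive in the induced orientation
final angle = (3/2)*pi + (4/3)*pi = (5/6)*pi (mod 2*pi)


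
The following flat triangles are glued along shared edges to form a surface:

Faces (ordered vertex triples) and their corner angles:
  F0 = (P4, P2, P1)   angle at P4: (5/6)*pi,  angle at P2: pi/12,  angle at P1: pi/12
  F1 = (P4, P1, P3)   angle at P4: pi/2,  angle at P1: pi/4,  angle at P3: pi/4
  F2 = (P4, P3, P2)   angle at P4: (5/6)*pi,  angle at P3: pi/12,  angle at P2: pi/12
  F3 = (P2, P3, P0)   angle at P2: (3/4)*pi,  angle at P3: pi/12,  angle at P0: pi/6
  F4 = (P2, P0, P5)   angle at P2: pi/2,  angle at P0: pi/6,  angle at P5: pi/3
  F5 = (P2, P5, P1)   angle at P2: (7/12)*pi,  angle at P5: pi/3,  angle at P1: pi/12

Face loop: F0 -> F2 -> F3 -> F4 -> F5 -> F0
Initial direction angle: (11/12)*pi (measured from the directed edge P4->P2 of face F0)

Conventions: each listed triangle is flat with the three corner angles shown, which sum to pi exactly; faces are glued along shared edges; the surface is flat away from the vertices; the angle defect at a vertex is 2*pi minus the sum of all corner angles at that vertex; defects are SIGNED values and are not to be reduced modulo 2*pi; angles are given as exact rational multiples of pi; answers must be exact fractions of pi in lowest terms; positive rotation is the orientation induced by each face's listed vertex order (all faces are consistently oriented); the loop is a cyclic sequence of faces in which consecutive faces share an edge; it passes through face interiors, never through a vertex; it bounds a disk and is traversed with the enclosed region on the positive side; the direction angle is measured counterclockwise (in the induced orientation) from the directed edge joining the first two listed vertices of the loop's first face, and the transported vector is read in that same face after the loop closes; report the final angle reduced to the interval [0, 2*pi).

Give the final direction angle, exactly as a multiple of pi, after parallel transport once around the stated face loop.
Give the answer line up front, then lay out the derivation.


Answer: final direction angle = (11/12)*pi

enclosed vertex P2: corner angles sum to 2*pi, defect = 2*pi - 2*pi = 0
final direction = starting direction + enclosed defect total, reduced mod 2*pi (induced orientation)
final angle = (11/12)*pi + 0 = (11/12)*pi (mod 2*pi)


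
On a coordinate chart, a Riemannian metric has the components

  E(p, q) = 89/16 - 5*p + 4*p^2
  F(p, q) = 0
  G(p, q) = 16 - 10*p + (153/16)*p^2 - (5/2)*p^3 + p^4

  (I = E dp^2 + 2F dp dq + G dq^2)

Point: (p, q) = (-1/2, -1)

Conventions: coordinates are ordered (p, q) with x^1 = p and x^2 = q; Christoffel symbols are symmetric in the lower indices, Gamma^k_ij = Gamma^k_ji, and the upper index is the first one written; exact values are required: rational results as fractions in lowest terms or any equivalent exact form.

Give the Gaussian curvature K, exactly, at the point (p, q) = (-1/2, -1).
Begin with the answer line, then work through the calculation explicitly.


Answer: K = -16384/819975

E = 145/16, F = 0, G = 1521/64, EG - F^2 = 220545/1024 at the point
E_p = -9, E_q = 0, F_p = 0, F_q = 0, G_p = -351/16, G_q = 0
E_qq = 0, F_pq = 0, G_pp = 237/8
Apply the Brioschi formula K = (det M1 - det M2)/(EG - F^2)^2 over the derivative matrices of E, F, G.
M1 = [[-E_qq/2 + F_pq - G_pp/2, E_p/2, F_p - E_q/2], [F_q - G_p/2, E, F], [G_q/2, F, G]] = [[-237/16, -9/2, 0], [351/32, 145/16, 0], [0, 0, 1521/64]]; det M1 = -33049809/16384
M2 = [[0, E_q/2, G_p/2], [E_q/2, E, F], [G_p/2, F, G]] = [[0, 0, -351/32], [0, 145/16, 0], [-351/32, 0, 1521/64]]; det M2 = -17864145/16384
det M1 - det M2 = -59319/64; K = -59319/64 / (220545/1024)^2 = -16384/819975


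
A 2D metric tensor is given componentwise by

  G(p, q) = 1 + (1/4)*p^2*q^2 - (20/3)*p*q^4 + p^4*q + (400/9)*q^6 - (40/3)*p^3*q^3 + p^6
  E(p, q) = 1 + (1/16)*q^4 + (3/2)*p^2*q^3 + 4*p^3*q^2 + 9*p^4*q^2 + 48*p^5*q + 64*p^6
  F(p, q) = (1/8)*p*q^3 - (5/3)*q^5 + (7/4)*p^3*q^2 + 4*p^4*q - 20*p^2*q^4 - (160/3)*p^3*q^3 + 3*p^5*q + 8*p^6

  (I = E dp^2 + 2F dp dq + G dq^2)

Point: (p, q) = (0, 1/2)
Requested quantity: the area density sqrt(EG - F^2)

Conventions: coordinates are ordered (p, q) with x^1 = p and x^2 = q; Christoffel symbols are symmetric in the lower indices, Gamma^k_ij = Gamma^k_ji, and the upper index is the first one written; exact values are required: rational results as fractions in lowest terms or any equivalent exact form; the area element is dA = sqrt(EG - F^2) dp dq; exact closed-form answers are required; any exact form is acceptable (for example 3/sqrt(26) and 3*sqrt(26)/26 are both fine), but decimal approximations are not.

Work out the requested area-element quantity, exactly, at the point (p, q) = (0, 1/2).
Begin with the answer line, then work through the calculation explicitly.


Answer: sqrt(EG - F^2) = sqrt(3913)/48

E = 257/256, F = -5/96, G = 61/36; EG - F^2 = 3913/2304


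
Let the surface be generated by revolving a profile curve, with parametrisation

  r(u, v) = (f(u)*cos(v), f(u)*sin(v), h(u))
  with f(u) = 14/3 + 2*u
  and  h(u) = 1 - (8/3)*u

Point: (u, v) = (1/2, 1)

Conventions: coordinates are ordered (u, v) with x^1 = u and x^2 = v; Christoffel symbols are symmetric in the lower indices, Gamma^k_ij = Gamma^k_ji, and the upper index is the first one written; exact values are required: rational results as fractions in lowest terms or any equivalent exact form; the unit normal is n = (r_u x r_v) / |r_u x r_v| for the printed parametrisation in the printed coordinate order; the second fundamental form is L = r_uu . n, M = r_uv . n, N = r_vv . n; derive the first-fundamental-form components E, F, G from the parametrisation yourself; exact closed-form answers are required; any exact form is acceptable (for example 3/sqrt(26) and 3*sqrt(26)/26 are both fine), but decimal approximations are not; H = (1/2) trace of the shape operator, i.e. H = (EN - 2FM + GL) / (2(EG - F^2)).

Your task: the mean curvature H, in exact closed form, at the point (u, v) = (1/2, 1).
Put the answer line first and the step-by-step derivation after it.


Answer: H = -6/85

f = 17/3, f' = 2, f'' = 0, h' = -8/3, h'' = 0
E = 100/9, F = 0, G = 289/9; answer radicand W^2 = 100/9
unnormalised second-form numerators: l = 0, m = 0, n = -136/9; L = l/sqrt(100/9), and similarly M = m/sqrt(W^2), N = n/sqrt(W^2)
H = (E*n - 2*F*m + G*l) / (2*(EG - F^2)*sqrt(W^2)); E*n - 2*F*m + G*l = -13600/81, EG - F^2 = 28900/81, so H = (-4/17)/sqrt(100/9)


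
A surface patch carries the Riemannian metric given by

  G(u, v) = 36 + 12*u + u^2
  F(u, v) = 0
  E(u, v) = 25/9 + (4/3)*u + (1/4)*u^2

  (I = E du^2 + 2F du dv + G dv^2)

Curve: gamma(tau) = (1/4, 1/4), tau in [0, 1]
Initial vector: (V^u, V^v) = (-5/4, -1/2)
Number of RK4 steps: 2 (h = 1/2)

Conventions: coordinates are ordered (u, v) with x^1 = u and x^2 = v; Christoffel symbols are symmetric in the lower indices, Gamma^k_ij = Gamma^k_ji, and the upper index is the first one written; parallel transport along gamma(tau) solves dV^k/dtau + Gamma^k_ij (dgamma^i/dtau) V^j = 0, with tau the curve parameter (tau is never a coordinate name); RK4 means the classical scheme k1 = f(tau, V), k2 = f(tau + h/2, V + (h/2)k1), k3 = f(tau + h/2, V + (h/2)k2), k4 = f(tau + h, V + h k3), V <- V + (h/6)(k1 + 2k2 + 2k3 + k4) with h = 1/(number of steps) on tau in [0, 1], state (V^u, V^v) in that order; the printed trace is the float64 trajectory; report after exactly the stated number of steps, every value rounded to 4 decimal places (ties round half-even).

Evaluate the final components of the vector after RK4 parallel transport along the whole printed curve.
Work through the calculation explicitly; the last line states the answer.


gamma'(tau) = (0, 0); f(tau, V)^k = -Gamma^k_ij(gamma(tau)) gamma'^i(tau) V^j; h = 1/2; intermediate values shown to 6 dp
curve data and Christoffel symbols at the stage parameters:
  tau = 0.000000: gamma = (0.250000, 0.250000), gamma' = (0.000000, 0.000000); Gamma_uuu = 0.233204, Gamma_uuv = 0.000000, Gamma_uvv = -1.998890, Gamma_vuu = 0.000000, Gamma_vuv = 0.160000, Gamma_vvv = 0.000000
  tau = 0.250000: gamma = (0.250000, 0.250000), gamma' = (0.000000, 0.000000); Gamma_uuu = 0.233204, Gamma_uuv = 0.000000, Gamma_uvv = -1.998890, Gamma_vuu = 0.000000, Gamma_vuv = 0.160000, Gamma_vvv = 0.000000
  tau = 0.500000: gamma = (0.250000, 0.250000), gamma' = (0.000000, 0.000000); Gamma_uuu = 0.233204, Gamma_uuv = 0.000000, Gamma_uvv = -1.998890, Gamma_vuu = 0.000000, Gamma_vuv = 0.160000, Gamma_vvv = 0.000000
  tau = 0.750000: gamma = (0.250000, 0.250000), gamma' = (0.000000, 0.000000); Gamma_uuu = 0.233204, Gamma_uuv = 0.000000, Gamma_uvv = -1.998890, Gamma_vuu = 0.000000, Gamma_vuv = 0.160000, Gamma_vvv = 0.000000
  tau = 1.000000: gamma = (0.250000, 0.250000), gamma' = (0.000000, 0.000000); Gamma_uuu = 0.233204, Gamma_uuv = 0.000000, Gamma_uvv = -1.998890, Gamma_vuu = 0.000000, Gamma_vuv = 0.160000, Gamma_vvv = 0.000000
step 0: V^u = -1.2500, V^v = -0.5000
step 1: k1 = (0.000000, 0.000000), k2 = (0.000000, 0.000000), k3 = (0.000000, 0.000000), k4 = (0.000000, 0.000000); V <- V + (h/6)(k1 + 2k2 + 2k3 + k4): V^u = -1.2500, V^v = -0.5000
step 2: k1 = (0.000000, 0.000000), k2 = (0.000000, 0.000000), k3 = (0.000000, 0.000000), k4 = (0.000000, 0.000000); V <- V + (h/6)(k1 + 2k2 + 2k3 + k4): V^u = -1.2500, V^v = -0.5000

Answer: V^u = -1.2500, V^v = -0.5000


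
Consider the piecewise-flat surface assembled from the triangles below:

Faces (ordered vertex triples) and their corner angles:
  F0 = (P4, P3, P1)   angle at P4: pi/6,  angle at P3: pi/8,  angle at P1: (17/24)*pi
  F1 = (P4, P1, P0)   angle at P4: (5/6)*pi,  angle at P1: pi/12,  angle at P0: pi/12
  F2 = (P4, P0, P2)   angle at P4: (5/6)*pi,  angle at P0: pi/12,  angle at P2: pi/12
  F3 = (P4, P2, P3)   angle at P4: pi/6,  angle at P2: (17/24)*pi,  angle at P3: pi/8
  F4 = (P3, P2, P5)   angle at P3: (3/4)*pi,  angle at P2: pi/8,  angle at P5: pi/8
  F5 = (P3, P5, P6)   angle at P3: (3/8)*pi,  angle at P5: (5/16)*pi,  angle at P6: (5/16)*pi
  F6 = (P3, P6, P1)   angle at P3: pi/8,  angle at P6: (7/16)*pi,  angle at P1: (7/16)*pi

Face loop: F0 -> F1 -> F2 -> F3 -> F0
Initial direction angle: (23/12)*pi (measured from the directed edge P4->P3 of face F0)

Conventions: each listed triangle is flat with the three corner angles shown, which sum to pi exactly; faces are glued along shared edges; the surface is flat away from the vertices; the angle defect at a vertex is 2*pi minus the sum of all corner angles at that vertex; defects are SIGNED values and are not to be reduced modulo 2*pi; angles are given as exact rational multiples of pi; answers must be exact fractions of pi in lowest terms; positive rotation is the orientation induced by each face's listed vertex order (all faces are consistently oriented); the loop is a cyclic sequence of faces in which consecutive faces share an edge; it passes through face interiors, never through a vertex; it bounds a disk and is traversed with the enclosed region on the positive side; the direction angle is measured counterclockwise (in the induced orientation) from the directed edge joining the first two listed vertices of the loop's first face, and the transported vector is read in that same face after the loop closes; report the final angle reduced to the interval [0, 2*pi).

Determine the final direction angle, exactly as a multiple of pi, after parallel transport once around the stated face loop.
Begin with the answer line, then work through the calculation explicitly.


Answer: final direction angle = (23/12)*pi

enclosed vertex P4: corner angles sum to 2*pi, defect = 2*pi - 2*pi = 0
by Gauss-Bonnet the loop rotates the vector by the enclosed defect sum (positive orientation, mod 2*pi)
final angle = (23/12)*pi + 0 = (23/12)*pi (mod 2*pi)


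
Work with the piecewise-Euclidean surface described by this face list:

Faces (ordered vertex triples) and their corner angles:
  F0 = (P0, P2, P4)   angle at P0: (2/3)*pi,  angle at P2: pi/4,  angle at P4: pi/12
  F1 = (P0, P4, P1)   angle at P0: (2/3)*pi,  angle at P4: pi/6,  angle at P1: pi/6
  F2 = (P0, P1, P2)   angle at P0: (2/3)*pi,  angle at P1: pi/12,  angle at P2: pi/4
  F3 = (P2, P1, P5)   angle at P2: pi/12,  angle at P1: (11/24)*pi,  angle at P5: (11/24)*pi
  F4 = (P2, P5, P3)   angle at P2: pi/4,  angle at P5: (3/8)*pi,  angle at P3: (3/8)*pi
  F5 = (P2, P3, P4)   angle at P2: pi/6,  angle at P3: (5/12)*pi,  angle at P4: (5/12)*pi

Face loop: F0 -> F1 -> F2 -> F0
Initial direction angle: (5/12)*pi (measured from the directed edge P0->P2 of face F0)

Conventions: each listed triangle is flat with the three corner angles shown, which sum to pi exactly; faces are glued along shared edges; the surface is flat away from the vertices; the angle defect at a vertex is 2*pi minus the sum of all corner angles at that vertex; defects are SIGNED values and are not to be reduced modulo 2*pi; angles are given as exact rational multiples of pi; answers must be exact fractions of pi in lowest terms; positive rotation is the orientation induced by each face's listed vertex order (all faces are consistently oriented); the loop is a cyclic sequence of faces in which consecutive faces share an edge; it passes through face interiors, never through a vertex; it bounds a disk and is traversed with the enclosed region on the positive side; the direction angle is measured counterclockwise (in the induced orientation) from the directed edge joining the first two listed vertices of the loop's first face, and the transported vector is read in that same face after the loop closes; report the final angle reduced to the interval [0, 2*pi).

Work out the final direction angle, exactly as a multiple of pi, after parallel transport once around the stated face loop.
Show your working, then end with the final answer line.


enclosed vertex P0: corner angles sum to 2*pi, defect = 2*pi - 2*pi = 0
transport around the loop rotates by the sum of enclosed defects; add to the initial angle mod 2*pi
final angle = (5/12)*pi + 0 = (5/12)*pi (mod 2*pi)

Answer: final direction angle = (5/12)*pi


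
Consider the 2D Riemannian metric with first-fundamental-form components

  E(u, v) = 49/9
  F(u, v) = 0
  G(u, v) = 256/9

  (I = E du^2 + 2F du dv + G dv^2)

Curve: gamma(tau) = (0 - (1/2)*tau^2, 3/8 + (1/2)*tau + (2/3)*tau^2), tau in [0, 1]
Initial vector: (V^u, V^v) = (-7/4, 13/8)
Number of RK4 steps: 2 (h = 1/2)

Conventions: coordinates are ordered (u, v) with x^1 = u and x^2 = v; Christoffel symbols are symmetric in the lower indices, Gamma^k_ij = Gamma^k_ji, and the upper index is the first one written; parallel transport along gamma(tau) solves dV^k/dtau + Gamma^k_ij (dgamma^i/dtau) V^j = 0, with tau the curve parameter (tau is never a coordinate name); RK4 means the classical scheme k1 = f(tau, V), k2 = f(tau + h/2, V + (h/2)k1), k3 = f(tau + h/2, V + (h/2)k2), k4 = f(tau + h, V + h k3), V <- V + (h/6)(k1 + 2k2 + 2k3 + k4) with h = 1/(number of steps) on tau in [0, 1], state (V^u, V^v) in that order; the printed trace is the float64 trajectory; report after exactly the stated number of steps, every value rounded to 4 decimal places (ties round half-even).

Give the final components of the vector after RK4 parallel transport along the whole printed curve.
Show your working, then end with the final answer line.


gamma'(tau) = (-tau, 1/2 + (4/3)*tau); f(tau, V)^k = -Gamma^k_ij(gamma(tau)) gamma'^i(tau) V^j; h = 1/2; intermediate values shown to 6 dp
curve data and Christoffel symbols at the stage parameters:
  tau = 0.000000: gamma = (0.000000, 0.375000), gamma' = (0.000000, 0.500000); Gamma_uuu = 0.000000, Gamma_uuv = 0.000000, Gamma_uvv = 0.000000, Gamma_vuu = 0.000000, Gamma_vuv = 0.000000, Gamma_vvv = 0.000000
  tau = 0.250000: gamma = (-0.031250, 0.541667), gamma' = (-0.250000, 0.833333); Gamma_uuu = 0.000000, Gamma_uuv = 0.000000, Gamma_uvv = 0.000000, Gamma_vuu = 0.000000, Gamma_vuv = 0.000000, Gamma_vvv = 0.000000
  tau = 0.500000: gamma = (-0.125000, 0.791667), gamma' = (-0.500000, 1.166667); Gamma_uuu = 0.000000, Gamma_uuv = 0.000000, Gamma_uvv = 0.000000, Gamma_vuu = 0.000000, Gamma_vuv = 0.000000, Gamma_vvv = 0.000000
  tau = 0.750000: gamma = (-0.281250, 1.125000), gamma' = (-0.750000, 1.500000); Gamma_uuu = 0.000000, Gamma_uuv = 0.000000, Gamma_uvv = 0.000000, Gamma_vuu = 0.000000, Gamma_vuv = 0.000000, Gamma_vvv = 0.000000
  tau = 1.000000: gamma = (-0.500000, 1.541667), gamma' = (-1.000000, 1.833333); Gamma_uuu = 0.000000, Gamma_uuv = 0.000000, Gamma_uvv = 0.000000, Gamma_vuu = 0.000000, Gamma_vuv = 0.000000, Gamma_vvv = 0.000000
step 0: V^u = -1.7500, V^v = 1.6250
step 1: k1 = (0.000000, 0.000000), k2 = (0.000000, 0.000000), k3 = (0.000000, 0.000000), k4 = (0.000000, 0.000000); V <- V + (h/6)(k1 + 2k2 + 2k3 + k4): V^u = -1.7500, V^v = 1.6250
step 2: k1 = (0.000000, 0.000000), k2 = (0.000000, 0.000000), k3 = (0.000000, 0.000000), k4 = (0.000000, 0.000000); V <- V + (h/6)(k1 + 2k2 + 2k3 + k4): V^u = -1.7500, V^v = 1.6250

Answer: V^u = -1.7500, V^v = 1.6250


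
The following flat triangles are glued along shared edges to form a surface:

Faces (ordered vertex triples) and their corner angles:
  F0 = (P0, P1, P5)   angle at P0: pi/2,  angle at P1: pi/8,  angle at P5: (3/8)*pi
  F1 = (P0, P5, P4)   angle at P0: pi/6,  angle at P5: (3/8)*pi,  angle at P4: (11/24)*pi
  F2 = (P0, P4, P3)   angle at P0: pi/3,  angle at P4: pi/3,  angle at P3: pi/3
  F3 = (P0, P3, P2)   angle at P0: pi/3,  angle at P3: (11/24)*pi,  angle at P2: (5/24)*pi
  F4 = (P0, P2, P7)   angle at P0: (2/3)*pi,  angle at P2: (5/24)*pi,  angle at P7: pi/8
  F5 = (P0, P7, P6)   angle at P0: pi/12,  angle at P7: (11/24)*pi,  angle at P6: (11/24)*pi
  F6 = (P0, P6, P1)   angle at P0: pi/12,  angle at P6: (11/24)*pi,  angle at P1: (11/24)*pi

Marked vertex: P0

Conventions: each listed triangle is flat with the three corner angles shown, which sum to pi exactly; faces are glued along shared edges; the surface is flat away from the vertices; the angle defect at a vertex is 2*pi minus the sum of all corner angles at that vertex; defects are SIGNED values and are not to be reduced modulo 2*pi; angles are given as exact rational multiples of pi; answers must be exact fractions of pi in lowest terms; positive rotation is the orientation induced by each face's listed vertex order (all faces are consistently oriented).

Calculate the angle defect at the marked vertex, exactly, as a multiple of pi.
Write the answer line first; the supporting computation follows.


Answer: defect(P0) = -pi/6

Sum of corner angles at P0: (13/6)*pi
defect = 2*pi - (13/6)*pi


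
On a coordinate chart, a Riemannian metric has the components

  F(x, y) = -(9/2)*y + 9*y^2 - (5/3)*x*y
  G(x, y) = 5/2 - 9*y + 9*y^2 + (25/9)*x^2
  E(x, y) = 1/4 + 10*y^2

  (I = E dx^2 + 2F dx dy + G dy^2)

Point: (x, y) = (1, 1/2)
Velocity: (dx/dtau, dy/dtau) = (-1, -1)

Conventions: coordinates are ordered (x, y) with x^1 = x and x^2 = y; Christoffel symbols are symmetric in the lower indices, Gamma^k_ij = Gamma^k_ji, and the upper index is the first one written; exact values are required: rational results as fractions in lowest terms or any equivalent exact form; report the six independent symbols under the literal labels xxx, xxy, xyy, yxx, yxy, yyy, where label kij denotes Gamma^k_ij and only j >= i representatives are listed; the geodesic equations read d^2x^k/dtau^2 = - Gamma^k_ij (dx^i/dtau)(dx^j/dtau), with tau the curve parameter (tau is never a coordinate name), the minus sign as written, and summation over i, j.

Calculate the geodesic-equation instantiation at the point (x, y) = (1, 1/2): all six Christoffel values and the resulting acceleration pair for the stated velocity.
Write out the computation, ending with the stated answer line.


E = 11/4, F = -5/6, G = 109/36 at the point
E_x = 0, E_y = 10, F_x = -5/6, F_y = 17/6, G_x = 50/9, G_y = 0
EG - F^2 = 1099/144;  g^inv = (144/1099) * [[109/36, 5/6], [5/6, 11/4]]
first-kind symbols [ij,l] = (1/2)(d_i g_jl + d_j g_il - d_l g_ij): [xx,x] = E_x/2 = 0, [xx,y] = F_x - E_y/2 = -35/6, [xy,x] = E_y/2 = 5, [xy,y] = G_x/2 = 25/9, [yy,x] = F_y - G_x/2 = 1/18, [yy,y] = G_y/2 = 0
Gamma^x_ij = (G*[ij,x] - F*[ij,y])/(EG - F^2), Gamma^y_ij = (E*[ij,y] - F*[ij,x])/(EG - F^2)
Gamma_xxx = -100/157, Gamma_xxy = 7540/3297, Gamma_xyy = 218/9891, Gamma_yxx = -330/157, Gamma_yxy = 1700/1099, Gamma_yyy = 20/3297
d^2x/dtau^2 = -(Gamma_xxx*(-1)^2 + 2*Gamma_xxy*(-1)*(-1) + Gamma_xyy*(-1)^2) = -5594/1413
d^2y/dtau^2 = -(Gamma_yxx*(-1)^2 + 2*Gamma_yxy*(-1)*(-1) + Gamma_yyy*(-1)^2) = -470/471

Answer: Gamma_xxx = -100/157, Gamma_xxy = 7540/3297, Gamma_xyy = 218/9891, Gamma_yxx = -330/157, Gamma_yxy = 1700/1099, Gamma_yyy = 20/3297; accelerations (d^2x/dtau^2, d^2y/dtau^2) = (-5594/1413, -470/471)


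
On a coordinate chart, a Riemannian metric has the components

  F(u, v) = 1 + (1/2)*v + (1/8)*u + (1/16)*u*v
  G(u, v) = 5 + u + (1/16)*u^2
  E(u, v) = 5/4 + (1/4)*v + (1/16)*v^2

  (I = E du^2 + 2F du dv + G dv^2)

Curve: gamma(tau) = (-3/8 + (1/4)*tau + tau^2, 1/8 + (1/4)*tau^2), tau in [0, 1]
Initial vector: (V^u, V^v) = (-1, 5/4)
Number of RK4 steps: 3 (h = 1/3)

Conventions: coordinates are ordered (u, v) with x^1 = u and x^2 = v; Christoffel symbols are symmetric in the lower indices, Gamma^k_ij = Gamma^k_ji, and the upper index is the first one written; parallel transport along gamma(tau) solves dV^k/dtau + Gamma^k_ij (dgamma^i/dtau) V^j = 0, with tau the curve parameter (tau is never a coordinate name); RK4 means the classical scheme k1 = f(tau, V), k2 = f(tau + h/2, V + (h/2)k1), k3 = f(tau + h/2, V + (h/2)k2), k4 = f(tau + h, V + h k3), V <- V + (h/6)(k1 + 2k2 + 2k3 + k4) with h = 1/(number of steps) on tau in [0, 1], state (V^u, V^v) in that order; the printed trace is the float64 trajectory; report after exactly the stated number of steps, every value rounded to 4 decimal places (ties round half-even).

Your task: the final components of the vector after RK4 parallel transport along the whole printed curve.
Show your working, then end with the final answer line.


gamma'(tau) = (1/4 + 2*tau, (1/2)*tau); f(tau, V)^k = -Gamma^k_ij(gamma(tau)) gamma'^i(tau) V^j; h = 1/3; intermediate values shown to 6 dp
curve data and Christoffel symbols at the stage parameters:
  tau = 0.000000: gamma = (-0.375000, 0.125000), gamma' = (0.250000, 0.000000); Gamma_uuu = 0.000000, Gamma_uuv = 0.027016, Gamma_uvv = 0.000000, Gamma_vuu = 0.000000, Gamma_vuv = 0.096941, Gamma_vvv = 0.000000
  tau = 0.166667: gamma = (-0.305556, 0.131944), gamma' = (0.583333, 0.083333); Gamma_uuu = 0.000000, Gamma_uuv = 0.026733, Gamma_uvv = 0.000000, Gamma_vuu = 0.000000, Gamma_vuv = 0.096482, Gamma_vvv = 0.000000
  tau = 0.333333: gamma = (-0.180556, 0.152778), gamma' = (0.916667, 0.166667); Gamma_uuu = 0.000000, Gamma_uuv = 0.026325, Gamma_uvv = 0.000000, Gamma_vuu = 0.000000, Gamma_vuv = 0.095618, Gamma_vvv = 0.000000
  tau = 0.500000: gamma = (0.000000, 0.187500), gamma' = (1.250000, 0.250000); Gamma_uuu = 0.000000, Gamma_uuv = 0.025801, Gamma_uvv = 0.000000, Gamma_vuu = 0.000000, Gamma_vuv = 0.094356, Gamma_vvv = 0.000000
  tau = 0.666667: gamma = (0.236111, 0.236111), gamma' = (1.583333, 0.333333); Gamma_uuu = 0.000000, Gamma_uuv = 0.025172, Gamma_uvv = 0.000000, Gamma_vuu = 0.000000, Gamma_vuv = 0.092714, Gamma_vvv = 0.000000
  tau = 0.833333: gamma = (0.527778, 0.298611), gamma' = (1.916667, 0.416667); Gamma_uuu = 0.000000, Gamma_uuv = 0.024452, Gamma_uvv = 0.000000, Gamma_vuu = 0.000000, Gamma_vuv = 0.090715, Gamma_vvv = 0.000000
  tau = 1.000000: gamma = (0.875000, 0.375000), gamma' = (2.250000, 0.500000); Gamma_uuu = 0.000000, Gamma_uuv = 0.023654, Gamma_uvv = 0.000000, Gamma_vuu = 0.000000, Gamma_vuv = 0.088391, Gamma_vvv = 0.000000
step 0: V^u = -1.0000, V^v = 1.2500
step 1: k1 = (-0.008443, -0.030294), k2 = (-0.017183, -0.062016), k3 = (-0.017097, -0.061707), k4 = (-0.025255, -0.091732); V <- V + (h/6)(k1 + 2k2 + 2k3 + k4): V^u = -1.0057, V^v = 1.2295
step 2: k1 = (-0.025256, -0.091736), k2 = (-0.032644, -0.119385), k3 = (-0.032488, -0.118812), k4 = (-0.038894, -0.143254); V <- V + (h/6)(k1 + 2k2 + 2k3 + k4): V^u = -1.0165, V^v = 1.1900
step 3: k1 = (-0.038897, -0.143267), k2 = (-0.044227, -0.164079), k3 = (-0.044055, -0.163443), k4 = (-0.048236, -0.180249); V <- V + (h/6)(k1 + 2k2 + 2k3 + k4): V^u = -1.0311, V^v = 1.1356

Answer: V^u = -1.0311, V^v = 1.1356


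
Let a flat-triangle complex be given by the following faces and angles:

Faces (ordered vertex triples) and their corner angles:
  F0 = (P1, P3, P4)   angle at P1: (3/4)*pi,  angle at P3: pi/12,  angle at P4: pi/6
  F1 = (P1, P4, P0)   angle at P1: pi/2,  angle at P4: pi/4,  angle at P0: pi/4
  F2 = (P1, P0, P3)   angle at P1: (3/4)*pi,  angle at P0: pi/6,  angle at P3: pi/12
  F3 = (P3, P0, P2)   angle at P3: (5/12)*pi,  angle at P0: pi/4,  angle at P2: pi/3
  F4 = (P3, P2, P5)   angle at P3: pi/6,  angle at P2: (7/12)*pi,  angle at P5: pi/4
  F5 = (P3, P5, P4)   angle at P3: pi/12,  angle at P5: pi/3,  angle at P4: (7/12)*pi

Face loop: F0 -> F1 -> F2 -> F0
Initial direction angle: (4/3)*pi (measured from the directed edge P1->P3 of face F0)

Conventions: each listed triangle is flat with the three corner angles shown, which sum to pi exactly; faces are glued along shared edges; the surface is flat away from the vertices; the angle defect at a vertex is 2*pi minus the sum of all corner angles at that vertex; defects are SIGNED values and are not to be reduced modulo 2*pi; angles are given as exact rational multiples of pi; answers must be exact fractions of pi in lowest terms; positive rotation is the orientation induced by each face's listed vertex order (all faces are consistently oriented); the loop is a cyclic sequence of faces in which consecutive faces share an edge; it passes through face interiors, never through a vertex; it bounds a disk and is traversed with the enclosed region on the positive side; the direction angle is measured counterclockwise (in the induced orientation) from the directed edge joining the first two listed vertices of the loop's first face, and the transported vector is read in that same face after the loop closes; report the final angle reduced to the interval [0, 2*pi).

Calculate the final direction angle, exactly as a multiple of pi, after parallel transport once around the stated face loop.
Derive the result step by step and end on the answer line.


enclosed vertex P1: corner angles sum to 2*pi, defect = 2*pi - 2*pi = 0
final direction = starting direction + enclosed defect total, reduced mod 2*pi (induced orientation)
final angle = (4/3)*pi + 0 = (4/3)*pi (mod 2*pi)

Answer: final direction angle = (4/3)*pi


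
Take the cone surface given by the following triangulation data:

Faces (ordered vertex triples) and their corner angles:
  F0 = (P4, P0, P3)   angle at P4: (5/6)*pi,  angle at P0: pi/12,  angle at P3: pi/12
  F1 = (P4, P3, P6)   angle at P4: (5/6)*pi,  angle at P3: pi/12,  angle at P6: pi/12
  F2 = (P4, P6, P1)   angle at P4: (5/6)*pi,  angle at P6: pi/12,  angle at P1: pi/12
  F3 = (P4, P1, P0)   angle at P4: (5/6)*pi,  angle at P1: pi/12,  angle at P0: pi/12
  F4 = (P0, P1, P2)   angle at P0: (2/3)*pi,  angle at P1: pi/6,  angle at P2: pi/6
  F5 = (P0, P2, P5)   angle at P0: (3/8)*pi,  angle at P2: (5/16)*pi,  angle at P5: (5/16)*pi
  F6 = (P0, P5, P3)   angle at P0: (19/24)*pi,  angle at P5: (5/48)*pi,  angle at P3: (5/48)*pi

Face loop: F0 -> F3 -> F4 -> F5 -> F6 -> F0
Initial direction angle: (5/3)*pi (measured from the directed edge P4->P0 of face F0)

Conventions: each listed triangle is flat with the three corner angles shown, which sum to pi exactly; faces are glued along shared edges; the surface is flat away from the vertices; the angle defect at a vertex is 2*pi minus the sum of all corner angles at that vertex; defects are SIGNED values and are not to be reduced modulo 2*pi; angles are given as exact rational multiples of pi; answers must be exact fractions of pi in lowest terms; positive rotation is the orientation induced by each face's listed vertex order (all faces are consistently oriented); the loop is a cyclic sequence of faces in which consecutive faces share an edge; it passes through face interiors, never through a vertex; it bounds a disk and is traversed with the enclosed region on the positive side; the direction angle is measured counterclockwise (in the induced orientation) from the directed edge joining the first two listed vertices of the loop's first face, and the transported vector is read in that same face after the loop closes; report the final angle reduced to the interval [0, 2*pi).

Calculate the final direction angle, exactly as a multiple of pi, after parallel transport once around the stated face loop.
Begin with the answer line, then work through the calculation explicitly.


Answer: final direction angle = (5/3)*pi

enclosed vertex P0: corner angles sum to 2*pi, defect = 2*pi - 2*pi = 0
the final direction is the initial angle plus the enclosed defects, taken mod 2*pi in the induced orientation
final angle = (5/3)*pi + 0 = (5/3)*pi (mod 2*pi)


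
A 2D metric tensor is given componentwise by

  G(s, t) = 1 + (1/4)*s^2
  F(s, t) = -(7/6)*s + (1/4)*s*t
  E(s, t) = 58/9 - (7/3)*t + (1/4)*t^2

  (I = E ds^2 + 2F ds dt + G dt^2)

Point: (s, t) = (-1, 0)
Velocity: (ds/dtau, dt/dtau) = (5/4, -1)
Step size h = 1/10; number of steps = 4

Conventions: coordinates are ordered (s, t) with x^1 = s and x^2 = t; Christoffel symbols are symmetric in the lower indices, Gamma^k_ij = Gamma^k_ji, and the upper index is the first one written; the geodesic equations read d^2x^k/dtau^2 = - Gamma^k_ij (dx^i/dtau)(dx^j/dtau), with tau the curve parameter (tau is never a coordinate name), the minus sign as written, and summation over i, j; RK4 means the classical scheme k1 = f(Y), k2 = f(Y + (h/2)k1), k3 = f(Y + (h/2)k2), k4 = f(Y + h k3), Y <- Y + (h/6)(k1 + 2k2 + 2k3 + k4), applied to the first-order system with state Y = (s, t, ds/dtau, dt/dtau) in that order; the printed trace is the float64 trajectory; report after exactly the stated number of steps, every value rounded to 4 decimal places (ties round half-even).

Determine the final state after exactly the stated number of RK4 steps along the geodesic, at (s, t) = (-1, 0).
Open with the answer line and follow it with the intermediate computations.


Answer: s = -0.5334, t = -0.4059, ds/dtau = 1.0871, dt/dtau = -1.0258

f(Y) = (ds/dtau, dt/dtau, -Gamma^s_ij Y'^i Y'^j, -Gamma^t_ij Y'^i Y'^j) with the Gammas evaluated at the stage position; h = 0.100000; intermediate values shown to 6 dp
step 0: s = -1.0000, t = 0.0000, ds/dtau = 1.2500, dt/dtau = -1.0000
step 1:
  k1: at (s, t) = (-1.000000, 0.000000), (ds/dtau, dt/dtau) = (1.250000, -1.000000); Gamma_sss = 0.000000, Gamma_sst = -0.174274, Gamma_stt = 0.000000, Gamma_tss = 0.000000, Gamma_tst = -0.037344, Gamma_ttt = 0.000000; k1 = (1.250000, -1.000000, -0.435685, -0.093361)
  k2: at (s, t) = (-0.937500, -0.050000), (ds/dtau, dt/dtau) = (1.228216, -1.004668); Gamma_sss = 0.000000, Gamma_sst = -0.173881, Gamma_stt = 0.000000, Gamma_tss = 0.000000, Gamma_tst = -0.034561, Gamma_ttt = 0.000000; k2 = (1.228216, -1.004668, -0.429120, -0.085293)
  k3: at (s, t) = (-0.938589, -0.050233), (ds/dtau, dt/dtau) = (1.228544, -1.004265); Gamma_sss = 0.000000, Gamma_sst = -0.173862, Gamma_stt = 0.000000, Gamma_tss = 0.000000, Gamma_tst = -0.034596, Gamma_ttt = 0.000000; k3 = (1.228544, -1.004265, -0.429017, -0.085368)
  k4: at (s, t) = (-0.877146, -0.100426), (ds/dtau, dt/dtau) = (1.207098, -1.008537); Gamma_sss = 0.000000, Gamma_sst = -0.173383, Gamma_stt = 0.000000, Gamma_tss = 0.000000, Gamma_tst = -0.031903, Gamma_ttt = 0.000000; k4 = (1.207098, -1.008537, -0.422154, -0.077676)
  Y <- Y + (h/6)(k1 + 2k2 + 2k3 + k4): s = -0.8772, t = -0.1004, ds/dtau = 1.2071, dt/dtau = -1.0085
step 2:
  k1: at (s, t) = (-0.877156, -0.100440), (ds/dtau, dt/dtau) = (1.207098, -1.008539); Gamma_sss = 0.000000, Gamma_sst = -0.173383, Gamma_stt = 0.000000, Gamma_tss = 0.000000, Gamma_tst = -0.031903, Gamma_ttt = 0.000000; k1 = (1.207098, -1.008539, -0.422154, -0.077677)
  k2: at (s, t) = (-0.816801, -0.150867), (ds/dtau, dt/dtau) = (1.185990, -1.012423); Gamma_sss = 0.000000, Gamma_sst = -0.172821, Gamma_stt = 0.000000, Gamma_tss = 0.000000, Gamma_tst = -0.029301, Gamma_ttt = 0.000000; k2 = (1.185990, -1.012423, -0.415022, -0.070366)
  k3: at (s, t) = (-0.817857, -0.151061), (ds/dtau, dt/dtau) = (1.186347, -1.012058); Gamma_sss = 0.000000, Gamma_sst = -0.172806, Gamma_stt = 0.000000, Gamma_tss = 0.000000, Gamma_tst = -0.029336, Gamma_ttt = 0.000000; k3 = (1.186347, -1.012058, -0.414960, -0.070444)
  k4: at (s, t) = (-0.758522, -0.201646), (ds/dtau, dt/dtau) = (1.165602, -1.015584); Gamma_sss = 0.000000, Gamma_sst = -0.172172, Gamma_stt = 0.000000, Gamma_tss = 0.000000, Gamma_tst = -0.026826, Gamma_ttt = 0.000000; k4 = (1.165602, -1.015584, -0.407624, -0.063511)
  Y <- Y + (h/6)(k1 + 2k2 + 2k3 + k4): s = -0.7585, t = -0.2017, ds/dtau = 1.1656, dt/dtau = -1.0156
step 3:
  k1: at (s, t) = (-0.758533, -0.201658), (ds/dtau, dt/dtau) = (1.165602, -1.015586); Gamma_sss = 0.000000, Gamma_sst = -0.172172, Gamma_stt = 0.000000, Gamma_tss = 0.000000, Gamma_tst = -0.026826, Gamma_ttt = 0.000000; k1 = (1.165602, -1.015586, -0.407624, -0.063512)
  k2: at (s, t) = (-0.700253, -0.252437), (ds/dtau, dt/dtau) = (1.145221, -1.018762); Gamma_sss = 0.000000, Gamma_sst = -0.171469, Gamma_stt = 0.000000, Gamma_tss = 0.000000, Gamma_tst = -0.024409, Gamma_ttt = 0.000000; k2 = (1.145221, -1.018762, -0.400109, -0.056957)
  k3: at (s, t) = (-0.701272, -0.252596), (ds/dtau, dt/dtau) = (1.145597, -1.018434); Gamma_sss = 0.000000, Gamma_sst = -0.171457, Gamma_stt = 0.000000, Gamma_tss = 0.000000, Gamma_tst = -0.024442, Gamma_ttt = 0.000000; k3 = (1.145597, -1.018434, -0.400083, -0.057034)
  k4: at (s, t) = (-0.643974, -0.303502), (ds/dtau, dt/dtau) = (1.125594, -1.021290); Gamma_sss = 0.000000, Gamma_sst = -0.170695, Gamma_stt = 0.000000, Gamma_tss = 0.000000, Gamma_tst = -0.022117, Gamma_ttt = 0.000000; k4 = (1.125594, -1.021290, -0.392447, -0.050849)
  Y <- Y + (h/6)(k1 + 2k2 + 2k3 + k4): s = -0.6440, t = -0.3035, ds/dtau = 1.1256, dt/dtau = -1.0213
step 4:
  k1: at (s, t) = (-0.643986, -0.303513), (ds/dtau, dt/dtau) = (1.125595, -1.021292); Gamma_sss = 0.000000, Gamma_sst = -0.170694, Gamma_stt = 0.000000, Gamma_tss = 0.000000, Gamma_tst = -0.022117, Gamma_ttt = 0.000000; k1 = (1.125595, -1.021292, -0.392447, -0.050849)
  k2: at (s, t) = (-0.587706, -0.354577), (ds/dtau, dt/dtau) = (1.105972, -1.023834); Gamma_sss = 0.000000, Gamma_sst = -0.169876, Gamma_stt = 0.000000, Gamma_tss = 0.000000, Gamma_tst = -0.019883, Gamma_ttt = 0.000000; k2 = (1.105972, -1.023834, -0.384712, -0.045028)
  k3: at (s, t) = (-0.588688, -0.354704), (ds/dtau, dt/dtau) = (1.106359, -1.023543); Gamma_sss = 0.000000, Gamma_sst = -0.169866, Gamma_stt = 0.000000, Gamma_tss = 0.000000, Gamma_tst = -0.019915, Gamma_ttt = 0.000000; k3 = (1.106359, -1.023543, -0.384715, -0.045103)
  k4: at (s, t) = (-0.533350, -0.405867), (ds/dtau, dt/dtau) = (1.087123, -1.025802); Gamma_sss = 0.000000, Gamma_sst = -0.169000, Gamma_stt = 0.000000, Gamma_tss = 0.000000, Gamma_tst = -0.017769, Gamma_ttt = 0.000000; k4 = (1.087123, -1.025802, -0.376928, -0.039632)
  Y <- Y + (h/6)(k1 + 2k2 + 2k3 + k4): s = -0.5334, t = -0.4059, ds/dtau = 1.0871, dt/dtau = -1.0258
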